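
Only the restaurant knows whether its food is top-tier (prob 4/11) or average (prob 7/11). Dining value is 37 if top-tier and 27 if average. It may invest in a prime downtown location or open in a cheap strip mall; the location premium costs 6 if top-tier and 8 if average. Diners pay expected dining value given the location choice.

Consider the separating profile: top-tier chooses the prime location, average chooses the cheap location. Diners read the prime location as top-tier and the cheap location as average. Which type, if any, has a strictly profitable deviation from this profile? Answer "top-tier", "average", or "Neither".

average

The prime location pays 37; the cheap location pays 27.
top-tier: assigned the prime location, nets 37 − 6 = 31; deviating to the cheap location nets 27.
average: assigned the cheap location, nets 27; deviating to the prime location nets 37 − 8 = 29.
The average type gains 2 by deviating.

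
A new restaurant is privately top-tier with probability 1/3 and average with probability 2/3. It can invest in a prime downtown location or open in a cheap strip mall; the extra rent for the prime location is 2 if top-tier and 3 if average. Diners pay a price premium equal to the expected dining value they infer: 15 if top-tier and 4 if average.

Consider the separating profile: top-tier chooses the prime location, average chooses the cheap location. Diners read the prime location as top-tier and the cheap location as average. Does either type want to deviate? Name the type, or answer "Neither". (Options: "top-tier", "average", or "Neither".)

average

The prime location pays 15; the cheap location pays 4.
top-tier: assigned the prime location, nets 15 − 2 = 13; deviating to the cheap location nets 4.
average: assigned the cheap location, nets 4; deviating to the prime location nets 15 − 3 = 12.
The average type gains 8 by deviating.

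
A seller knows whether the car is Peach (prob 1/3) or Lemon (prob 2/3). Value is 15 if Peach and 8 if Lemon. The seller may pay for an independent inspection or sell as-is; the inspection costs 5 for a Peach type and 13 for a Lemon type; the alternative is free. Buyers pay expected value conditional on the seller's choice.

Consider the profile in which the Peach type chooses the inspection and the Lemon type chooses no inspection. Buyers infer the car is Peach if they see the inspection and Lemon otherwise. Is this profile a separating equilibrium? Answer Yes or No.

Yes

Under these beliefs, the inspection earns price 15 and no inspection earns price 8.
Peach: the inspection nets 15 − 5 = 10; no inspection nets 8. Peach prefers the inspection.
Lemon: the inspection nets 15 − 13 = 2; no inspection nets 8. Lemon prefers no inspection.
Neither type deviates, so the separating profile is an equilibrium.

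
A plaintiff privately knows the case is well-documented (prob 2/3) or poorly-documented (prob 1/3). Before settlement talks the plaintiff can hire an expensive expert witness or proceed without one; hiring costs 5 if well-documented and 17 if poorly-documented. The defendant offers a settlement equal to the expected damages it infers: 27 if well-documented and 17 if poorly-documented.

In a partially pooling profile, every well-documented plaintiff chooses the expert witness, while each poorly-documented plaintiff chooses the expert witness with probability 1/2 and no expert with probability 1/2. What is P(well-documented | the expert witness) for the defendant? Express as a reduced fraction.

P(the expert witness) = (2/3)·1 + (1/3)·(1/2) = 5/6.
By Bayes' rule, P(well-documented | the expert witness) = (2/3) / (5/6) = 4/5.

4/5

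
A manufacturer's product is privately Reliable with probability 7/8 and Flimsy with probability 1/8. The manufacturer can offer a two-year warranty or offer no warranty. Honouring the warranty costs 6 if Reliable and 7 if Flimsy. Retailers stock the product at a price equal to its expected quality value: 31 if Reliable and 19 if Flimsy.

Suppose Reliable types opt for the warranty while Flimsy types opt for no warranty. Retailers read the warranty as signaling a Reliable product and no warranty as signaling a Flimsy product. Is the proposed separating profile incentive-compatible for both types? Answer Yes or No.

Under these beliefs, the warranty earns price 31 and no warranty earns price 19.
Reliable: the warranty nets 31 − 6 = 25; no warranty nets 19. Reliable prefers the warranty.
Flimsy: the warranty nets 31 − 7 = 24; no warranty nets 19. Flimsy would deviate to the warranty.
Flimsy has a profitable deviation, so the profile is not an equilibrium.

No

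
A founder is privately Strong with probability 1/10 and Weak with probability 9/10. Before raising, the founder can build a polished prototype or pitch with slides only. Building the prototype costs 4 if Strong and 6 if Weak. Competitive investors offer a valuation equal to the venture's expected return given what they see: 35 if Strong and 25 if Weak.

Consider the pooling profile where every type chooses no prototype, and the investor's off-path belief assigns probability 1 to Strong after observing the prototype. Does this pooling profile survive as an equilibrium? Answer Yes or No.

On path, the investor holds the prior and pays 1/10·35 + 9/10·25 = 26. Off path (the prototype), believing Strong, it pays 35.
Strong: no prototype nets 26; the prototype nets 35 − 4 = 31. Strong would deviate.
Weak: no prototype nets 26; the prototype nets 35 − 6 = 29. Weak would deviate.
A type deviates, so pooling fails.

No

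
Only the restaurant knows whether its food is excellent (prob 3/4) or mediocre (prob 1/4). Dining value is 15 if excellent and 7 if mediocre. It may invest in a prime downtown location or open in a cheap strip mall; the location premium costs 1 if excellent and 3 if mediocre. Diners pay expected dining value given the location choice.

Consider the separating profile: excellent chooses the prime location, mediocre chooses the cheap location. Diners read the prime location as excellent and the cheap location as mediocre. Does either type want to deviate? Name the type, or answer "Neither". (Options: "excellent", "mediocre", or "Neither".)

mediocre

The prime location pays 15; the cheap location pays 7.
excellent: assigned the prime location, nets 15 − 1 = 14; deviating to the cheap location nets 7.
mediocre: assigned the cheap location, nets 7; deviating to the prime location nets 15 − 3 = 12.
The mediocre type gains 5 by deviating.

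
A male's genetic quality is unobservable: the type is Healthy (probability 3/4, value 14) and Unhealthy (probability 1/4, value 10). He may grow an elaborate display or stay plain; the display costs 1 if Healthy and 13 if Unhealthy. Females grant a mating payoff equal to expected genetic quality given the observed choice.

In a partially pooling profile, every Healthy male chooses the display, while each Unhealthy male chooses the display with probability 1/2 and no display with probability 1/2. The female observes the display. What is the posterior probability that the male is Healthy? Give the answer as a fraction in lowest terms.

P(the display) = (3/4)·1 + (1/4)·(1/2) = 7/8.
By Bayes' rule, P(Healthy | the display) = (3/4) / (7/8) = 6/7.

6/7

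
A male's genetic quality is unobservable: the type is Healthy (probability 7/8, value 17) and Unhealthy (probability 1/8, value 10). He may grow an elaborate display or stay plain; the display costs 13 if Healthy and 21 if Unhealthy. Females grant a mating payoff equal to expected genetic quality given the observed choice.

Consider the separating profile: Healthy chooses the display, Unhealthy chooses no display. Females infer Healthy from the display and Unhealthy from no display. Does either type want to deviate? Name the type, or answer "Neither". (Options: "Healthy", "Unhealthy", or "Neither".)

Healthy

The display pays 17; no display pays 10.
Healthy: assigned the display, nets 17 − 13 = 4; deviating to no display nets 10.
Unhealthy: assigned no display, nets 10; deviating to the display nets 17 − 21 = -4.
The Healthy type gains 6 by deviating.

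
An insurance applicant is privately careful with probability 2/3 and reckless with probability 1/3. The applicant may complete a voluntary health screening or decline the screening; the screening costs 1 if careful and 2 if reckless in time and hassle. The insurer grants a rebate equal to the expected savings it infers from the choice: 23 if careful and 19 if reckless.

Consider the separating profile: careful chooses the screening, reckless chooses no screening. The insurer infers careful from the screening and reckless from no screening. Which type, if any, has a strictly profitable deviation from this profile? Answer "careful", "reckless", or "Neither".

reckless

The screening pays 23; no screening pays 19.
careful: assigned the screening, nets 23 − 1 = 22; deviating to no screening nets 19.
reckless: assigned no screening, nets 19; deviating to the screening nets 23 − 2 = 21.
The reckless type gains 2 by deviating.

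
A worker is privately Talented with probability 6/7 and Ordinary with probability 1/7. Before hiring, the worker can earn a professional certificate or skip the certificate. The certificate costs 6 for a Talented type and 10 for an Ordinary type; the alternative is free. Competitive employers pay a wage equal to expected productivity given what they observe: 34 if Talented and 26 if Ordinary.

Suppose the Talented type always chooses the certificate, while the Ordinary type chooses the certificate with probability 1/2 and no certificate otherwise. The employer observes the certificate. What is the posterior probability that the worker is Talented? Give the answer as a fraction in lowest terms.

12/13

P(the certificate) = (6/7)·1 + (1/7)·(1/2) = 13/14.
By Bayes' rule, P(Talented | the certificate) = (6/7) / (13/14) = 12/13.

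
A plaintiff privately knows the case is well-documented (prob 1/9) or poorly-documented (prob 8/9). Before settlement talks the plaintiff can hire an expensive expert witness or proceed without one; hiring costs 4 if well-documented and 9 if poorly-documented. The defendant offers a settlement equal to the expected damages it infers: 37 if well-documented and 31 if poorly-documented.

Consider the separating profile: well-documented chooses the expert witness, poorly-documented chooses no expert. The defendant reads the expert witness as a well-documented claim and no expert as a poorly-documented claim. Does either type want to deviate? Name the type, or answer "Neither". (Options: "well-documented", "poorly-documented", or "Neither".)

Neither

The expert witness pays 37; no expert pays 31.
well-documented: assigned the expert witness, nets 37 − 4 = 33; deviating to no expert nets 31.
poorly-documented: assigned no expert, nets 31; deviating to the expert witness nets 37 − 9 = 28.
Both types strictly prefer their assigned action; no profitable deviation.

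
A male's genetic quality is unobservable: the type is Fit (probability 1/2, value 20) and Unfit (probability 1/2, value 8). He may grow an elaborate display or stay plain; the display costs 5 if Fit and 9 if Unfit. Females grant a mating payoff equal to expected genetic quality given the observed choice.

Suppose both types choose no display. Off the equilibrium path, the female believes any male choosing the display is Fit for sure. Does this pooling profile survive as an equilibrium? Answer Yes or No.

No

On path, the female holds the prior and pays 1/2·20 + 1/2·8 = 14. Off path (the display), believing Fit, it pays 20.
Fit: no display nets 14; the display nets 20 − 5 = 15. Fit would deviate.
Unfit: no display nets 14; the display nets 20 − 9 = 11. Unfit stays.
A type deviates, so pooling fails.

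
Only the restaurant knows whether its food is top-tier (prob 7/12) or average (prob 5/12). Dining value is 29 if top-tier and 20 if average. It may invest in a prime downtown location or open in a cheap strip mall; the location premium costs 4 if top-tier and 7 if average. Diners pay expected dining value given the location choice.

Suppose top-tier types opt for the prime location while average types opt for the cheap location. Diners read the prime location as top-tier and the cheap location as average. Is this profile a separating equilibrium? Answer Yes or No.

No

Under these beliefs, the prime location earns price premium 29 and the cheap location earns price premium 20.
top-tier: the prime location nets 29 − 4 = 25; the cheap location nets 20. top-tier prefers the prime location.
average: the prime location nets 29 − 7 = 22; the cheap location nets 20. average would deviate to the prime location.
average has a profitable deviation, so the profile is not an equilibrium.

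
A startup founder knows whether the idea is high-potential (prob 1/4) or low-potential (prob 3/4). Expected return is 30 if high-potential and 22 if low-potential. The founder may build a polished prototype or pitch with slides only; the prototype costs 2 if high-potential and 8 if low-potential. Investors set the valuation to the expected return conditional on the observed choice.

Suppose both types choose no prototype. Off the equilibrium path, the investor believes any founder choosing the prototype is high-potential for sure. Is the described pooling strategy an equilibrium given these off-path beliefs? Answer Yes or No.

No

On path, the investor holds the prior and pays 1/4·30 + 3/4·22 = 24. Off path (the prototype), believing high-potential, it pays 30.
high-potential: no prototype nets 24; the prototype nets 30 − 2 = 28. high-potential would deviate.
low-potential: no prototype nets 24; the prototype nets 30 − 8 = 22. low-potential stays.
A type deviates, so pooling fails.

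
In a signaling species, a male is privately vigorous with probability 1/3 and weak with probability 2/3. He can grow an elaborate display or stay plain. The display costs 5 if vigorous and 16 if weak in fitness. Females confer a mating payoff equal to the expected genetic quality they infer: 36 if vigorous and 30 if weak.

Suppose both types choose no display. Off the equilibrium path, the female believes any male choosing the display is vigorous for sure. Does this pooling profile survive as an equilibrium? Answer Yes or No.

Yes

On path, the female holds the prior and pays 1/3·36 + 2/3·30 = 32. Off path (the display), believing vigorous, it pays 36.
vigorous: no display nets 32; the display nets 36 − 5 = 31. vigorous stays.
weak: no display nets 32; the display nets 36 − 16 = 20. weak stays.
No type deviates, so pooling is sustained.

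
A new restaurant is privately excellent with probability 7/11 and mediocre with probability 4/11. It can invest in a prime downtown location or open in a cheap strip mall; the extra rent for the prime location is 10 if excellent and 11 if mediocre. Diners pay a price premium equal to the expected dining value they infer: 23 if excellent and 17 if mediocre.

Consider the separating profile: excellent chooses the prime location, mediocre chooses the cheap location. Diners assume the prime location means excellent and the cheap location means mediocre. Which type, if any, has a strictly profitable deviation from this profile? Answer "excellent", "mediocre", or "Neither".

The prime location pays 23; the cheap location pays 17.
excellent: assigned the prime location, nets 23 − 10 = 13; deviating to the cheap location nets 17.
mediocre: assigned the cheap location, nets 17; deviating to the prime location nets 23 − 11 = 12.
The excellent type gains 4 by deviating.

excellent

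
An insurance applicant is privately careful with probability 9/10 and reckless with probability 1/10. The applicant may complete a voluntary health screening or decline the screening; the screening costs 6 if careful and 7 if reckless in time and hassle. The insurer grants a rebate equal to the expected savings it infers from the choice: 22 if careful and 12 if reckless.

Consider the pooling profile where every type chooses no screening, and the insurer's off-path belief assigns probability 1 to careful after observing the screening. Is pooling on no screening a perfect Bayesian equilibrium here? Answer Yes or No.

Yes

On path, the insurer holds the prior and pays 9/10·22 + 1/10·12 = 21. Off path (the screening), believing careful, it pays 22.
careful: no screening nets 21; the screening nets 22 − 6 = 16. careful stays.
reckless: no screening nets 21; the screening nets 22 − 7 = 15. reckless stays.
No type deviates, so pooling is sustained.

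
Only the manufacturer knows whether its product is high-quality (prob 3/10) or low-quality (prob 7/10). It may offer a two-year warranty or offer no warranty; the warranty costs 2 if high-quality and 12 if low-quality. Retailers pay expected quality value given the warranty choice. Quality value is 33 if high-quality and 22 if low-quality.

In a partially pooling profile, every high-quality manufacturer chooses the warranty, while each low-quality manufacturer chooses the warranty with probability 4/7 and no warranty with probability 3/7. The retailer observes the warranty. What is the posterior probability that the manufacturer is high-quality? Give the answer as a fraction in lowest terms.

3/7

P(the warranty) = (3/10)·1 + (7/10)·(4/7) = 7/10.
By Bayes' rule, P(high-quality | the warranty) = (3/10) / (7/10) = 3/7.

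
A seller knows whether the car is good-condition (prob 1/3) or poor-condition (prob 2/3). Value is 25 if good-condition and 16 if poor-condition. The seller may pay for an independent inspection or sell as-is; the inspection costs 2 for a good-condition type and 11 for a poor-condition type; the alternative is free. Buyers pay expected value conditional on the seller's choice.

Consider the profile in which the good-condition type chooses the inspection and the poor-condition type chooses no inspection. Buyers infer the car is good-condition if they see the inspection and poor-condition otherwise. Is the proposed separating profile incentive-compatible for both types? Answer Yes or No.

Under these beliefs, the inspection earns price 25 and no inspection earns price 16.
good-condition: the inspection nets 25 − 2 = 23; no inspection nets 16. good-condition prefers the inspection.
poor-condition: the inspection nets 25 − 11 = 14; no inspection nets 16. poor-condition prefers no inspection.
Neither type deviates, so the separating profile is an equilibrium.

Yes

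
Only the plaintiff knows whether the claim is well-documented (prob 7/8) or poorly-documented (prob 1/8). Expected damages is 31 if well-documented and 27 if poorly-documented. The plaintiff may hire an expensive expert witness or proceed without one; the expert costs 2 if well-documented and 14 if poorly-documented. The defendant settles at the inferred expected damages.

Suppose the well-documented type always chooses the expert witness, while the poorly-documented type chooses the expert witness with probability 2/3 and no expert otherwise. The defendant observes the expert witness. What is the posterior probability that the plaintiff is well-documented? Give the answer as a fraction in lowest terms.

P(the expert witness) = (7/8)·1 + (1/8)·(2/3) = 23/24.
By Bayes' rule, P(well-documented | the expert witness) = (7/8) / (23/24) = 21/23.

21/23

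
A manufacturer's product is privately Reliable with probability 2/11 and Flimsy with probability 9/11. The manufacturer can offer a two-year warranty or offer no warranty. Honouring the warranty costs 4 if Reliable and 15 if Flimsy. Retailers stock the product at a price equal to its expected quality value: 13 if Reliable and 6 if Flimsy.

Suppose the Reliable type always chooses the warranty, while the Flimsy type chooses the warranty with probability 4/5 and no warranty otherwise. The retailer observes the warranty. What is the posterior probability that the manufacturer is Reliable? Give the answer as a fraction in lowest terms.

5/23

P(the warranty) = (2/11)·1 + (9/11)·(4/5) = 46/55.
By Bayes' rule, P(Reliable | the warranty) = (2/11) / (46/55) = 5/23.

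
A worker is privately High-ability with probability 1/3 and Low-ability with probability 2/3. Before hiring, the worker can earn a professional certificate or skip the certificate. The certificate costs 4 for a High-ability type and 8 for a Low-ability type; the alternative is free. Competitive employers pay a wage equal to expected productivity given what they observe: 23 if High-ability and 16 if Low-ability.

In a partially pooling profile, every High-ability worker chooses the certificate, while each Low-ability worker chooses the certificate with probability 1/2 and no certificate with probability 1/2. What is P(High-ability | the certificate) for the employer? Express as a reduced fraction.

1/2

P(the certificate) = (1/3)·1 + (2/3)·(1/2) = 2/3.
By Bayes' rule, P(High-ability | the certificate) = (1/3) / (2/3) = 1/2.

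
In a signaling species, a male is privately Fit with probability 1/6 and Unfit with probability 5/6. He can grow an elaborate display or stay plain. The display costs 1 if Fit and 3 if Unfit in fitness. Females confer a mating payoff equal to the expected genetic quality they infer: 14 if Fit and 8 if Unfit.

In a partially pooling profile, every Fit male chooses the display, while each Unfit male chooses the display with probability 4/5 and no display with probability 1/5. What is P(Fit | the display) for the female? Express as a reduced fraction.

1/5

P(the display) = (1/6)·1 + (5/6)·(4/5) = 5/6.
By Bayes' rule, P(Fit | the display) = (1/6) / (5/6) = 1/5.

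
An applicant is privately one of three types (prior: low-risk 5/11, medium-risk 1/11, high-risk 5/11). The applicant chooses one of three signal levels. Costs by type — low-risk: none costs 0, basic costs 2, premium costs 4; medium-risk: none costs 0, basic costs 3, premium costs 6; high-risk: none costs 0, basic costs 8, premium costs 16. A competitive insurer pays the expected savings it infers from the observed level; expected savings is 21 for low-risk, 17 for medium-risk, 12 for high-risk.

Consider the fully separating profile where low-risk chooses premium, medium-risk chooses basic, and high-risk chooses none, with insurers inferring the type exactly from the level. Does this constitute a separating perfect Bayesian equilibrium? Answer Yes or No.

No

Separating rebates: premium → 21, basic → 17, none → 12.
low-risk (assigned premium): none: 12 − 0 = 12; basic: 17 − 2 = 15; premium: 21 − 4 = 17. low-risk stays.
medium-risk (assigned basic): none: 12 − 0 = 12; basic: 17 − 3 = 14; premium: 21 − 6 = 15. medium-risk prefers premium.
high-risk (assigned none): none: 12 − 0 = 12; basic: 17 − 8 = 9; premium: 21 − 16 = 5. high-risk stays.
At least one type deviates; the separating profile fails.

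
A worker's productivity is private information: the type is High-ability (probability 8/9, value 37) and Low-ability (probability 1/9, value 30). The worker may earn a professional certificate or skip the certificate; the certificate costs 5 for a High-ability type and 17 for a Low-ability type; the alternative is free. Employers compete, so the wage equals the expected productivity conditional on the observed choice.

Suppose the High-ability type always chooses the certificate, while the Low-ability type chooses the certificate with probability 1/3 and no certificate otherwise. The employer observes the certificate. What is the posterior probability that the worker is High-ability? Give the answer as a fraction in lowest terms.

24/25

P(the certificate) = (8/9)·1 + (1/9)·(1/3) = 25/27.
By Bayes' rule, P(High-ability | the certificate) = (8/9) / (25/27) = 24/25.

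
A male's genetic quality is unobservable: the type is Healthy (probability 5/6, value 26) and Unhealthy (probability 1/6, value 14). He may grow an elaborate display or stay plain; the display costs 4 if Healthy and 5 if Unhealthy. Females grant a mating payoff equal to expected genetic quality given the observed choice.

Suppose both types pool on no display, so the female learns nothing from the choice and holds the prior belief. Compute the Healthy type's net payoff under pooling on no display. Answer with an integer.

Pooled mating payoff = 5/6·26 + 1/6·14 = 24.
Healthy pays no cost for no display, so net payoff = 24.

24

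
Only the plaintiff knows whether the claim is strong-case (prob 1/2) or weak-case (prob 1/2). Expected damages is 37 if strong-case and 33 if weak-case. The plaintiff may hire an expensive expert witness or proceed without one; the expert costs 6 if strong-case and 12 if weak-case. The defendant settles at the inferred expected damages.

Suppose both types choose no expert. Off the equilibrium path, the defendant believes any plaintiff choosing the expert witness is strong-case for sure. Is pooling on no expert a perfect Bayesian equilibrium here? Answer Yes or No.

On path, the defendant holds the prior and pays 1/2·37 + 1/2·33 = 35. Off path (the expert witness), believing strong-case, it pays 37.
strong-case: no expert nets 35; the expert witness nets 37 − 6 = 31. strong-case stays.
weak-case: no expert nets 35; the expert witness nets 37 − 12 = 25. weak-case stays.
No type deviates, so pooling is sustained.

Yes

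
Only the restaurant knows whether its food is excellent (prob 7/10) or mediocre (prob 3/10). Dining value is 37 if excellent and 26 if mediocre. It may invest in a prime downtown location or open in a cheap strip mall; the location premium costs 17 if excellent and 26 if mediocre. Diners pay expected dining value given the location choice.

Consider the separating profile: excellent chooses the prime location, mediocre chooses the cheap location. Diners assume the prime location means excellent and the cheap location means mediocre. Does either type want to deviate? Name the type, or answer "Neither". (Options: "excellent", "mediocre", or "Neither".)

The prime location pays 37; the cheap location pays 26.
excellent: assigned the prime location, nets 37 − 17 = 20; deviating to the cheap location nets 26.
mediocre: assigned the cheap location, nets 26; deviating to the prime location nets 37 − 26 = 11.
The excellent type gains 6 by deviating.

excellent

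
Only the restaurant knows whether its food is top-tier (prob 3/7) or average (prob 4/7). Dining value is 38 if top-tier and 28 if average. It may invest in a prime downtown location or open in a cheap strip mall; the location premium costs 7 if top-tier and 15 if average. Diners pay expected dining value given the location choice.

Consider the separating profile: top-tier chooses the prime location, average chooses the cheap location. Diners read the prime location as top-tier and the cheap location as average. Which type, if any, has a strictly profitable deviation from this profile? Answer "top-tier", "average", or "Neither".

The prime location pays 38; the cheap location pays 28.
top-tier: assigned the prime location, nets 38 − 7 = 31; deviating to the cheap location nets 28.
average: assigned the cheap location, nets 28; deviating to the prime location nets 38 − 15 = 23.
Both types strictly prefer their assigned action; no profitable deviation.

Neither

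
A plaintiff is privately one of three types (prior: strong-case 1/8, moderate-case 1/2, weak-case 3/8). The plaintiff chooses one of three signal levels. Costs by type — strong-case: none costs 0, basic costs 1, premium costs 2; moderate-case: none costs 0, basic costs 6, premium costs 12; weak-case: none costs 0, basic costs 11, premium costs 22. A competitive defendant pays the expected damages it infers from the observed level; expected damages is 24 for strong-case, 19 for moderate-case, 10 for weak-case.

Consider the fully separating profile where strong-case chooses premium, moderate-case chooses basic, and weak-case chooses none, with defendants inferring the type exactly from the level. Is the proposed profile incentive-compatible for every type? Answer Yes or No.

Yes

Separating settlements: premium → 24, basic → 19, none → 10.
strong-case (assigned premium): none: 10 − 0 = 10; basic: 19 − 1 = 18; premium: 24 − 2 = 22. strong-case stays.
moderate-case (assigned basic): none: 10 − 0 = 10; basic: 19 − 6 = 13; premium: 24 − 12 = 12. moderate-case stays.
weak-case (assigned none): none: 10 − 0 = 10; basic: 19 − 11 = 8; premium: 24 − 22 = 2. weak-case stays.
Every type prefers its assigned level; separation holds.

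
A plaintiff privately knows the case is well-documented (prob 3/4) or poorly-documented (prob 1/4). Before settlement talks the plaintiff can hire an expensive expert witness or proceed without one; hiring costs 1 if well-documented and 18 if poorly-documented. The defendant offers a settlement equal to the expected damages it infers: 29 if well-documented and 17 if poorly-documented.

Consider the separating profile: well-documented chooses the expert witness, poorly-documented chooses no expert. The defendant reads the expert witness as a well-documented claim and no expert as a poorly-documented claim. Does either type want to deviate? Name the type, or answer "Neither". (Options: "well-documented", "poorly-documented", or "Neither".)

The expert witness pays 29; no expert pays 17.
well-documented: assigned the expert witness, nets 29 − 1 = 28; deviating to no expert nets 17.
poorly-documented: assigned no expert, nets 17; deviating to the expert witness nets 29 − 18 = 11.
Both types strictly prefer their assigned action; no profitable deviation.

Neither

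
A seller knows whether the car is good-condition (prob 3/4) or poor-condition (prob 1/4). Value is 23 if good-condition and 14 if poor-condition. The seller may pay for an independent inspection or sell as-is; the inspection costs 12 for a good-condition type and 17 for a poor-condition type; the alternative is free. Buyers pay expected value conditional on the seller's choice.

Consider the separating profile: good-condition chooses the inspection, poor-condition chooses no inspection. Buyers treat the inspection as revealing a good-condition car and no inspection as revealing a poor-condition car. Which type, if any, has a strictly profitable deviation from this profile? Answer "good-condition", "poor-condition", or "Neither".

good-condition

The inspection pays 23; no inspection pays 14.
good-condition: assigned the inspection, nets 23 − 12 = 11; deviating to no inspection nets 14.
poor-condition: assigned no inspection, nets 14; deviating to the inspection nets 23 − 17 = 6.
The good-condition type gains 3 by deviating.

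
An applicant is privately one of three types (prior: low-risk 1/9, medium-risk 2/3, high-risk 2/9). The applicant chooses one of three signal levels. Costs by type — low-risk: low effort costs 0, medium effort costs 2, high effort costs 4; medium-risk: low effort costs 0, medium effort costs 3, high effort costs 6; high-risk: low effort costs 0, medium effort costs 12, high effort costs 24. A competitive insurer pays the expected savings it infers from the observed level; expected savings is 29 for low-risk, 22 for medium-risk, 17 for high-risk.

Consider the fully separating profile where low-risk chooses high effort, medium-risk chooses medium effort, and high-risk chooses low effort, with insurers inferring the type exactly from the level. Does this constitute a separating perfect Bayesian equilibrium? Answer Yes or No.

Separating rebates: high effort → 29, medium effort → 22, low effort → 17.
low-risk (assigned high effort): low effort: 17 − 0 = 17; medium effort: 22 − 2 = 20; high effort: 29 − 4 = 25. low-risk stays.
medium-risk (assigned medium effort): low effort: 17 − 0 = 17; medium effort: 22 − 3 = 19; high effort: 29 − 6 = 23. medium-risk prefers high effort.
high-risk (assigned low effort): low effort: 17 − 0 = 17; medium effort: 22 − 12 = 10; high effort: 29 − 24 = 5. high-risk stays.
At least one type deviates; the separating profile fails.

No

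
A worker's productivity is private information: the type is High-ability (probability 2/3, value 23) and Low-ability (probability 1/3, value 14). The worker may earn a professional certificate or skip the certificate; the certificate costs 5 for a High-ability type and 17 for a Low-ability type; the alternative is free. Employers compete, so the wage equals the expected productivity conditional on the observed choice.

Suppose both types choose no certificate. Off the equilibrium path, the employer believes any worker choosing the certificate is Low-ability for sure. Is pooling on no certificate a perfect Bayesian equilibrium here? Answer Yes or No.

On path, the employer holds the prior and pays 2/3·23 + 1/3·14 = 20. Off path (the certificate), believing Low-ability, it pays 14.
High-ability: no certificate nets 20; the certificate nets 14 − 5 = 9. High-ability stays.
Low-ability: no certificate nets 20; the certificate nets 14 − 17 = -3. Low-ability stays.
No type deviates, so pooling is sustained.

Yes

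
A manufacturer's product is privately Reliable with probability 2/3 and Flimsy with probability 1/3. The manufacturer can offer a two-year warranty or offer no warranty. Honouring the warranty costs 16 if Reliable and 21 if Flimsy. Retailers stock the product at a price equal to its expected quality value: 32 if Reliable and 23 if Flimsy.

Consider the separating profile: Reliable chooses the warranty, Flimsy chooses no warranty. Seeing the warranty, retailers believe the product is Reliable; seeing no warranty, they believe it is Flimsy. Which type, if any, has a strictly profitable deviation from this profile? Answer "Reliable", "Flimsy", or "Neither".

Reliable

The warranty pays 32; no warranty pays 23.
Reliable: assigned the warranty, nets 32 − 16 = 16; deviating to no warranty nets 23.
Flimsy: assigned no warranty, nets 23; deviating to the warranty nets 32 − 21 = 11.
The Reliable type gains 7 by deviating.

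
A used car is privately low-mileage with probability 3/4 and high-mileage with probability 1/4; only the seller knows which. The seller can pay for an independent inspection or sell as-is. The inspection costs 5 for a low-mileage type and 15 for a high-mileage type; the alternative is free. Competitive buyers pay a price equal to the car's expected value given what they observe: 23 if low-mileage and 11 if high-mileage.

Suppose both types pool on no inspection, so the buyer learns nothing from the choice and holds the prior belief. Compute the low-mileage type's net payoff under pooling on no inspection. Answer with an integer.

Pooled price = 3/4·23 + 1/4·11 = 20.
low-mileage pays no cost for no inspection, so net payoff = 20.

20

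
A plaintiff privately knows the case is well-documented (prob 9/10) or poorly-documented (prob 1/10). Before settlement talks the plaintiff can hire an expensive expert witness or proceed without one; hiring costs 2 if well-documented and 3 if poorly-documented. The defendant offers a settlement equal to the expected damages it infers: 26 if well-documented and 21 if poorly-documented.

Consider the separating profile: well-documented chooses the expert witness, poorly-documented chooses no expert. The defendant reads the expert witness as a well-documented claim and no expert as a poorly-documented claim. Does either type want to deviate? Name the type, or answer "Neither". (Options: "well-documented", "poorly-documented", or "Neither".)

The expert witness pays 26; no expert pays 21.
well-documented: assigned the expert witness, nets 26 − 2 = 24; deviating to no expert nets 21.
poorly-documented: assigned no expert, nets 21; deviating to the expert witness nets 26 − 3 = 23.
The poorly-documented type gains 2 by deviating.

poorly-documented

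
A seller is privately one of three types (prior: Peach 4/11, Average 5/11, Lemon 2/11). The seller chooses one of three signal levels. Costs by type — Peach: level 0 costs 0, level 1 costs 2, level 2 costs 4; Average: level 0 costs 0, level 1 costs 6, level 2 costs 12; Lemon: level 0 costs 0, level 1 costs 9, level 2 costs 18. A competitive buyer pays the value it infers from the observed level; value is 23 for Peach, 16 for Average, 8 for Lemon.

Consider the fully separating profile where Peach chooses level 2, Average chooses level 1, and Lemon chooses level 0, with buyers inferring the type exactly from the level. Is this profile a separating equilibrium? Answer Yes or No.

No

Separating prices: level 2 → 23, level 1 → 16, level 0 → 8.
Peach (assigned level 2): level 0: 8 − 0 = 8; level 1: 16 − 2 = 14; level 2: 23 − 4 = 19. Peach stays.
Average (assigned level 1): level 0: 8 − 0 = 8; level 1: 16 − 6 = 10; level 2: 23 − 12 = 11. Average prefers level 2.
Lemon (assigned level 0): level 0: 8 − 0 = 8; level 1: 16 − 9 = 7; level 2: 23 − 18 = 5. Lemon stays.
At least one type deviates; the separating profile fails.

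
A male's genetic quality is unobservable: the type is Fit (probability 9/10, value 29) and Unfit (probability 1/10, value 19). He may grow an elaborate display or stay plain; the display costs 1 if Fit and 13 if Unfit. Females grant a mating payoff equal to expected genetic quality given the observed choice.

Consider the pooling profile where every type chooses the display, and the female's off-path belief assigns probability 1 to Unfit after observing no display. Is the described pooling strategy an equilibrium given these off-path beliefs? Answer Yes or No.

No

On path, the female holds the prior and pays 9/10·29 + 1/10·19 = 28. Off path (no display), believing Unfit, it pays 19.
Fit: the display nets 28 − 1 = 27; no display nets 19. Fit stays.
Unfit: the display nets 28 − 13 = 15; no display nets 19. Unfit would deviate.
A type deviates, so pooling fails.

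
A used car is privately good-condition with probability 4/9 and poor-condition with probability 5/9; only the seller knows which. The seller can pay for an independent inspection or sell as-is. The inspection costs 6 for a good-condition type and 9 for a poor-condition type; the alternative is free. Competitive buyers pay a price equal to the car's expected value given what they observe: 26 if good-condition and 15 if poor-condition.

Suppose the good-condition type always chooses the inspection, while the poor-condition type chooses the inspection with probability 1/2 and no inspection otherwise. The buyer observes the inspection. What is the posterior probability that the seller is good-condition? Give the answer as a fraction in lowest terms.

P(the inspection) = (4/9)·1 + (5/9)·(1/2) = 13/18.
By Bayes' rule, P(good-condition | the inspection) = (4/9) / (13/18) = 8/13.

8/13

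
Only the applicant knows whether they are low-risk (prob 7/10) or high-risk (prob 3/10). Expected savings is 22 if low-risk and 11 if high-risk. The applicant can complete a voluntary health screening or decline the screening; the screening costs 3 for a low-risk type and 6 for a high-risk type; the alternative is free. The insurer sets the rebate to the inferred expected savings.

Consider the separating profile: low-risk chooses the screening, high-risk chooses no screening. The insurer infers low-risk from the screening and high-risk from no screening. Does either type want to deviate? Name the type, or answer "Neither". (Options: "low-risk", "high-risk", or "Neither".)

high-risk

The screening pays 22; no screening pays 11.
low-risk: assigned the screening, nets 22 − 3 = 19; deviating to no screening nets 11.
high-risk: assigned no screening, nets 11; deviating to the screening nets 22 − 6 = 16.
The high-risk type gains 5 by deviating.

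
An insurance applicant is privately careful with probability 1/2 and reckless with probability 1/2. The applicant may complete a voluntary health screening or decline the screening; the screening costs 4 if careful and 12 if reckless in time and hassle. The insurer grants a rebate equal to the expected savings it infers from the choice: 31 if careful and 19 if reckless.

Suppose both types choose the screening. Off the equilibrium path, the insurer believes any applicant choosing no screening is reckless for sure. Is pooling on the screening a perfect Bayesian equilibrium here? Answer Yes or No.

On path, the insurer holds the prior and pays 1/2·31 + 1/2·19 = 25. Off path (no screening), believing reckless, it pays 19.
careful: the screening nets 25 − 4 = 21; no screening nets 19. careful stays.
reckless: the screening nets 25 − 12 = 13; no screening nets 19. reckless would deviate.
A type deviates, so pooling fails.

No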